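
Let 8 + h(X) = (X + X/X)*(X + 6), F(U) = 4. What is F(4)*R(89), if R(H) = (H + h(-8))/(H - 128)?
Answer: -380/39 ≈ -9.7436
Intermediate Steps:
h(X) = -8 + (1 + X)*(6 + X) (h(X) = -8 + (X + X/X)*(X + 6) = -8 + (X + 1)*(6 + X) = -8 + (1 + X)*(6 + X))
R(H) = (6 + H)/(-128 + H) (R(H) = (H + (-2 + (-8)² + 7*(-8)))/(H - 128) = (H + (-2 + 64 - 56))/(-128 + H) = (H + 6)/(-128 + H) = (6 + H)/(-128 + H))
F(4)*R(89) = 4*((6 + 89)/(-128 + 89)) = 4*(95/(-39)) = 4*(-1/39*95) = 4*(-95/39) = -380/39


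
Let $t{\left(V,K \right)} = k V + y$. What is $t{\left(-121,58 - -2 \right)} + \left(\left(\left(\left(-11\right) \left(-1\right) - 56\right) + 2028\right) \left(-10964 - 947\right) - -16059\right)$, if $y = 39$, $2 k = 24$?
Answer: $-23604867$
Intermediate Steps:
$k = 12$ ($k = \frac{1}{2} \cdot 24 = 12$)
$t{\left(V,K \right)} = 39 + 12 V$ ($t{\left(V,K \right)} = 12 V + 39 = 39 + 12 V$)
$t{\left(-121,58 - -2 \right)} + \left(\left(\left(\left(-11\right) \left(-1\right) - 56\right) + 2028\right) \left(-10964 - 947\right) - -16059\right) = \left(39 + 12 \left(-121\right)\right) + \left(\left(\left(\left(-11\right) \left(-1\right) - 56\right) + 2028\right) \left(-10964 - 947\right) - -16059\right) = \left(39 - 1452\right) + \left(\left(\left(11 - 56\right) + 2028\right) \left(-11911\right) + 16059\right) = -1413 + \left(\left(-45 + 2028\right) \left(-11911\right) + 16059\right) = -1413 + \left(1983 \left(-11911\right) + 16059\right) = -1413 + \left(-23619513 + 16059\right) = -1413 - 23603454 = -23604867$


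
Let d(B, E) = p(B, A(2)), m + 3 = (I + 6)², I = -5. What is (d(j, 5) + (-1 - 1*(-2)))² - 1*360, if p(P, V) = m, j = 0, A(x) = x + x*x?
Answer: -359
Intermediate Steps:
A(x) = x + x²
m = -2 (m = -3 + (-5 + 6)² = -3 + 1² = -3 + 1 = -2)
p(P, V) = -2
d(B, E) = -2
(d(j, 5) + (-1 - 1*(-2)))² - 1*360 = (-2 + (-1 - 1*(-2)))² - 1*360 = (-2 + (-1 + 2))² - 360 = (-2 + 1)² - 360 = (-1)² - 360 = 1 - 360 = -359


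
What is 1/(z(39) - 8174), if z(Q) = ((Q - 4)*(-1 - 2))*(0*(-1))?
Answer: -1/8174 ≈ -0.00012234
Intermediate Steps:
z(Q) = 0 (z(Q) = ((-4 + Q)*(-3))*0 = (12 - 3*Q)*0 = 0)
1/(z(39) - 8174) = 1/(0 - 8174) = 1/(-8174) = -1/8174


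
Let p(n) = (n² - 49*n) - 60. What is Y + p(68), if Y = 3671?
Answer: 4903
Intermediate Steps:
p(n) = -60 + n² - 49*n
Y + p(68) = 3671 + (-60 + 68² - 49*68) = 3671 + (-60 + 4624 - 3332) = 3671 + 1232 = 4903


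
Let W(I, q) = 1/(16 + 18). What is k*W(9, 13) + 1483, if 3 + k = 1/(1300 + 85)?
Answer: 34915158/23545 ≈ 1482.9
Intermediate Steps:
W(I, q) = 1/34
k = -4154/1385 (k = -3 + 1/(1300 + 85) = -3 + 1/1385 = -4154/1385 ≈ -2.9993)
k*W(9, 13) + 1483 = -4154/1385*1/34 + 1483 = -2077/23545 + 1483 = 34915158/23545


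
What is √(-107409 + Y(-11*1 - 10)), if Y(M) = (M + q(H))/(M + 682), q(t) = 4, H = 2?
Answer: I*√46929258926/661 ≈ 327.73*I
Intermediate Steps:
Y(M) = (4 + M)/(682 + M) (Y(M) = (M + 4)/(M + 682) = (4 + M)/(682 + M))
√(-107409 + Y(-11*1 - 10)) = √(-107409 + (4 + (-11*1 - 10))/(682 + (-11*1 - 10))) = √(-107409 + (4 + (-11 - 10))/(682 + (-11 - 10))) = √(-107409 + (4 - 21)/(682 - 21)) = √(-107409 - 17/661) = √(-70997366/661) = I*√46929258926/661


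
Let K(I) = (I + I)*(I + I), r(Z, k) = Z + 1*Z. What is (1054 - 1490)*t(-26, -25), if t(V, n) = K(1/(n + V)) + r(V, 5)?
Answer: 58968128/2601 ≈ 22671.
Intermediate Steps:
r(Z, k) = 2*Z (r(Z, k) = Z + Z = 2*Z)
K(I) = 4*I² (K(I) = (2*I)*(2*I) = 4*I²)
t(V, n) = 2*V + 4/(V + n)² (t(V, n) = 4*(1/(n + V))² + 2*V = 4*(1/(V + n))² + 2*V = 4/(V + n)² + 2*V = 2*V + 4/(V + n)²)
(1054 - 1490)*t(-26, -25) = (1054 - 1490)*(2*(-26) + 4/(-26 - 25)²) = -436*(-52 + 4/(-51)²) = -436*(-52 + 4*(1/2601)) = -436*(-52 + 4/2601) = -436*(-135248/2601) = 58968128/2601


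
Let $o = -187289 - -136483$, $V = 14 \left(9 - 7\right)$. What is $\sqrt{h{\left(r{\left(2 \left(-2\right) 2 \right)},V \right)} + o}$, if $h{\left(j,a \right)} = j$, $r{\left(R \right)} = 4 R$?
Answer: $i \sqrt{50838} \approx 225.47 i$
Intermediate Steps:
$V = 28$ ($V = 14 \cdot 2 = 28$)
$o = -50806$ ($o = -187289 + 136483 = -50806$)
$\sqrt{h{\left(r{\left(2 \left(-2\right) 2 \right)},V \right)} + o} = \sqrt{4 \cdot 2 \left(-2\right) 2 - 50806} = \sqrt{4 \left(\left(-4\right) 2\right) - 50806} = \sqrt{4 \left(-8\right) - 50806} = \sqrt{-32 - 50806} = \sqrt{-50838} = i \sqrt{50838}$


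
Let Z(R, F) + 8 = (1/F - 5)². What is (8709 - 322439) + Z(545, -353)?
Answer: -39091459686/124609 ≈ -3.1371e+5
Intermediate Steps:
Z(R, F) = -8 + (-5 + 1/F)² (Z(R, F) = -8 + (1/F - 5)² = -8 + (-5 + 1/F)²)
(8709 - 322439) + Z(545, -353) = (8709 - 322439) + (17 + (-353)⁻² - 10/(-353)) = -313730 + (17 + 1/124609 - 10*(-1/353)) = -313730 + (17 + 1/124609 + 10/353) = -313730 + 2121884/124609 = -39091459686/124609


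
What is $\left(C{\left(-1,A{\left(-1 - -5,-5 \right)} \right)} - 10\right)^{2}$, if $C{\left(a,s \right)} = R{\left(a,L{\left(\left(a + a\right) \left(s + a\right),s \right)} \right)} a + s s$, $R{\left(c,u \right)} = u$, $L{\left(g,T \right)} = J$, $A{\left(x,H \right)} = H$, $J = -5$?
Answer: $400$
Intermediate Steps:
$L{\left(g,T \right)} = -5$
$C{\left(a,s \right)} = s^{2} - 5 a$ ($C{\left(a,s \right)} = - 5 a + s s = - 5 a + s^{2} = s^{2} - 5 a$)
$\left(C{\left(-1,A{\left(-1 - -5,-5 \right)} \right)} - 10\right)^{2} = \left(\left(\left(-5\right)^{2} - -5\right) - 10\right)^{2} = \left(\left(25 + 5\right) - 10\right)^{2} = \left(30 - 10\right)^{2} = 20^{2} = 400$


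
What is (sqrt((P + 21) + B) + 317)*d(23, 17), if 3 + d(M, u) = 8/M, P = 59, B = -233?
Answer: -19337/23 - 183*I*sqrt(17)/23 ≈ -840.74 - 32.806*I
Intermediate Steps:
d(M, u) = -3 + 8/M
(sqrt((P + 21) + B) + 317)*d(23, 17) = (sqrt((59 + 21) - 233) + 317)*(-3 + 8/23) = (sqrt(80 - 233) + 317)*(-3 + 8*(1/23)) = (sqrt(-153) + 317)*(-3 + 8/23) = (3*I*sqrt(17) + 317)*(-61/23) = (317 + 3*I*sqrt(17))*(-61/23) = -19337/23 - 183*I*sqrt(17)/23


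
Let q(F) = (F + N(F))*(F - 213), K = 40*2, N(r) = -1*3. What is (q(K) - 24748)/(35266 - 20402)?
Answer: -34989/14864 ≈ -2.3539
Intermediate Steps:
N(r) = -3
K = 80
q(F) = (-213 + F)*(-3 + F) (q(F) = (F - 3)*(F - 213) = (-3 + F)*(-213 + F) = (-213 + F)*(-3 + F))
(q(K) - 24748)/(35266 - 20402) = ((639 + 80² - 216*80) - 24748)/(35266 - 20402) = ((639 + 6400 - 17280) - 24748)/14864 = (-10241 - 24748)*(1/14864) = -34989*1/14864 = -34989/14864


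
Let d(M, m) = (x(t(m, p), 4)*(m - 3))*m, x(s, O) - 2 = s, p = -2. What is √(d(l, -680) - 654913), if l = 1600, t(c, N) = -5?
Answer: I*√2048233 ≈ 1431.2*I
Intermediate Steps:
x(s, O) = 2 + s
d(M, m) = m*(9 - 3*m) (d(M, m) = ((2 - 5)*(m - 3))*m = (-3*(-3 + m))*m = (9 - 3*m)*m = m*(9 - 3*m))
√(d(l, -680) - 654913) = √(3*(-680)*(3 - 1*(-680)) - 654913) = √(3*(-680)*(3 + 680) - 654913) = √(3*(-680)*683 - 654913) = √(-1393320 - 654913) = √(-2048233) = I*√2048233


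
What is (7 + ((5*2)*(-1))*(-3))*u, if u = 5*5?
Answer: 925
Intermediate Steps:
u = 25
(7 + ((5*2)*(-1))*(-3))*u = (7 + ((5*2)*(-1))*(-3))*25 = (7 + (10*(-1))*(-3))*25 = (7 - 10*(-3))*25 = (7 + 30)*25 = 37*25 = 925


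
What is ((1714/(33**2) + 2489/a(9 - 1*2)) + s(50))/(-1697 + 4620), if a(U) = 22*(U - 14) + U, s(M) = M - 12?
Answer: 1208197/155974203 ≈ 0.0077461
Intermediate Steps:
s(M) = -12 + M
a(U) = -308 + 23*U (a(U) = 22*(-14 + U) + U = (-308 + 22*U) + U = -308 + 23*U)
((1714/(33**2) + 2489/a(9 - 1*2)) + s(50))/(-1697 + 4620) = ((1714/(33**2) + 2489/(-308 + 23*(9 - 1*2))) + (-12 + 50))/(-1697 + 4620) = ((1714/1089 + 2489/(-308 + 23*(9 - 2))) + 38)/2923 = ((1714*(1/1089) + 2489/(-308 + 23*7)) + 38)*(1/2923) = ((1714/1089 + 2489/(-308 + 161)) + 38)*(1/2923) = ((1714/1089 + 2489/(-147)) + 38)*(1/2923) = ((1714/1089 + 2489*(-1/147)) + 38)*(1/2923) = ((1714/1089 - 2489/147) + 38)*(1/2923) = (-819521/53361 + 38)*(1/2923) = (1208197/53361)*(1/2923) = 1208197/155974203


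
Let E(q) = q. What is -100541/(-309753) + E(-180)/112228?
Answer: 10357712/32069151 ≈ 0.32298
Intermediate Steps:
-100541/(-309753) + E(-180)/112228 = -100541/(-309753) - 180/112228 = -100541*(-1/309753) - 180*1/112228 = 371/1143 - 45/28057 = 10357712/32069151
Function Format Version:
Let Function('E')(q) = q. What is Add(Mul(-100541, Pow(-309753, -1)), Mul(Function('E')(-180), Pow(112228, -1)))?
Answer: Rational(10357712, 32069151) ≈ 0.32298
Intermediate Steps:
Add(Mul(-100541, Pow(-309753, -1)), Mul(Function('E')(-180), Pow(112228, -1))) = Add(Mul(-100541, Pow(-309753, -1)), Mul(-180, Pow(112228, -1))) = Add(Mul(-100541, Rational(-1, 309753)), Mul(-180, Rational(1, 112228))) = Add(Rational(371, 1143), Rational(-45, 28057)) = Rational(10357712, 32069151)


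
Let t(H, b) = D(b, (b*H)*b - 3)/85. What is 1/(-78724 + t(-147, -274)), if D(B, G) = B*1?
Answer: -85/6691814 ≈ -1.2702e-5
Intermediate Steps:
D(B, G) = B
t(H, b) = b/85
1/(-78724 + t(-147, -274)) = 1/(-78724 + (1/85)*(-274)) = 1/(-78724 - 274/85) = 1/(-6691814/85) = -85/6691814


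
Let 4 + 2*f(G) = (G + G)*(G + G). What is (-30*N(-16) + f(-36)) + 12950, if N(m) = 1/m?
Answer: 124335/8 ≈ 15542.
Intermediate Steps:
f(G) = -2 + 2*G² (f(G) = -2 + ((G + G)*(G + G))/2 = -2 + ((2*G)*(2*G))/2 = -2 + (4*G²)/2 = -2 + 2*G²)
(-30*N(-16) + f(-36)) + 12950 = (-30/(-16) + (-2 + 2*(-36)²)) + 12950 = (-30*(-1/16) + (-2 + 2*1296)) + 12950 = (15/8 + (-2 + 2592)) + 12950 = (15/8 + 2590) + 12950 = 20735/8 + 12950 = 124335/8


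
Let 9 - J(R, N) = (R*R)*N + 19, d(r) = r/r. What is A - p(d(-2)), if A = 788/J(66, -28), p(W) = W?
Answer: -60585/60979 ≈ -0.99354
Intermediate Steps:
d(r) = 1
J(R, N) = -10 - N*R² (J(R, N) = 9 - ((R*R)*N + 19) = 9 - (R²*N + 19) = 9 - (N*R² + 19) = 9 - (19 + N*R²) = 9 + (-19 - N*R²) = -10 - N*R²)
A = 394/60979 (A = 788/(-10 - 1*(-28)*66²) = 788/(-10 - 1*(-28)*4356) = 788/(-10 + 121968) = 788/121958 = 788*(1/121958) = 394/60979 ≈ 0.0064612)
A - p(d(-2)) = 394/60979 - 1*1 = 394/60979 - 1 = -60585/60979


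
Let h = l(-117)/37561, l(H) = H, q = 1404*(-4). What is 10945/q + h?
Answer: -411762217/210942576 ≈ -1.9520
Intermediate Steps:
q = -5616
h = -117/37561 ≈ -0.0031149
10945/q + h = 10945/(-5616) - 117/37561 = 10945*(-1/5616) - 117/37561 = -10945/5616 - 117/37561 = -411762217/210942576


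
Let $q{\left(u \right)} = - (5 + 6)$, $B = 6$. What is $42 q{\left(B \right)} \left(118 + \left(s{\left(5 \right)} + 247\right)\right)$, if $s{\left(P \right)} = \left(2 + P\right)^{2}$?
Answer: $-191268$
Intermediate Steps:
$q{\left(u \right)} = -11$ ($q{\left(u \right)} = \left(-1\right) 11 = -11$)
$42 q{\left(B \right)} \left(118 + \left(s{\left(5 \right)} + 247\right)\right) = 42 \left(-11\right) \left(118 + \left(\left(2 + 5\right)^{2} + 247\right)\right) = - 462 \left(118 + \left(7^{2} + 247\right)\right) = - 462 \left(118 + \left(49 + 247\right)\right) = - 462 \left(118 + 296\right) = \left(-462\right) 414 = -191268$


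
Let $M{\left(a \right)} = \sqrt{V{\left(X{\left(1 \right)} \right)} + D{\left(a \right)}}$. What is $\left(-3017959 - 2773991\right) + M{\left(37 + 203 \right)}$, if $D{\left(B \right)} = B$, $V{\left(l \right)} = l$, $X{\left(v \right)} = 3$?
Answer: $-5791950 + 9 \sqrt{3} \approx -5.7919 \cdot 10^{6}$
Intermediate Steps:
$M{\left(a \right)} = \sqrt{3 + a}$
$\left(-3017959 - 2773991\right) + M{\left(37 + 203 \right)} = \left(-3017959 - 2773991\right) + \sqrt{3 + \left(37 + 203\right)} = -5791950 + \sqrt{3 + 240} = -5791950 + \sqrt{243} = -5791950 + 9 \sqrt{3}$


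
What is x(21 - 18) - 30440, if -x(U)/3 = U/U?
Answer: -30443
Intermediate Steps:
x(U) = -3 (x(U) = -3*U/U = -3*1 = -3)
x(21 - 18) - 30440 = -3 - 30440 = -30443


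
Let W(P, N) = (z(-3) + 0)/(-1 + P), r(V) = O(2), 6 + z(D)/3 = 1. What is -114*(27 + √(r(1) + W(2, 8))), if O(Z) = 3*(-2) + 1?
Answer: -3078 - 228*I*√5 ≈ -3078.0 - 509.82*I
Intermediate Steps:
z(D) = -15 (z(D) = -18 + 3*1 = -18 + 3 = -15)
O(Z) = -5 (O(Z) = -6 + 1 = -5)
r(V) = -5
W(P, N) = -15/(-1 + P) (W(P, N) = (-15 + 0)/(-1 + P) = -15/(-1 + P))
-114*(27 + √(r(1) + W(2, 8))) = -114*(27 + √(-5 - 15/(-1 + 2))) = -114*(27 + √(-5 - 15/1)) = -114*(27 + √(-5 - 15*1)) = -114*(27 + √(-5 - 15)) = -114*(27 + √(-20)) = -114*(27 + 2*I*√5) = -3078 - 228*I*√5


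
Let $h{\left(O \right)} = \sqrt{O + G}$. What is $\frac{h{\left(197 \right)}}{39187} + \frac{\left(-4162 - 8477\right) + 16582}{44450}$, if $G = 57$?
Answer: $\frac{3943}{44450} + \frac{\sqrt{254}}{39187} \approx 0.089113$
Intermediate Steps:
$h{\left(O \right)} = \sqrt{57 + O}$ ($h{\left(O \right)} = \sqrt{O + 57} = \sqrt{57 + O}$)
$\frac{h{\left(197 \right)}}{39187} + \frac{\left(-4162 - 8477\right) + 16582}{44450} = \frac{\sqrt{57 + 197}}{39187} + \frac{\left(-4162 - 8477\right) + 16582}{44450} = \sqrt{254} \cdot \frac{1}{39187} + \left(-12639 + 16582\right) \frac{1}{44450} = \frac{\sqrt{254}}{39187} + 3943 \cdot \frac{1}{44450} = \frac{\sqrt{254}}{39187} + \frac{3943}{44450} = \frac{3943}{44450} + \frac{\sqrt{254}}{39187}$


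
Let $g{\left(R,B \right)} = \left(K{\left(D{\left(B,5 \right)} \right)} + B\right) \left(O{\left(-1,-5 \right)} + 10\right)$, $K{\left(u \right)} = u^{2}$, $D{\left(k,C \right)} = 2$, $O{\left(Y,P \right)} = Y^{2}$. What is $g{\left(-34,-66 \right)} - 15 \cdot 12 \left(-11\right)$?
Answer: $1298$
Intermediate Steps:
$g{\left(R,B \right)} = 44 + 11 B$ ($g{\left(R,B \right)} = \left(2^{2} + B\right) \left(\left(-1\right)^{2} + 10\right) = \left(4 + B\right) \left(1 + 10\right) = \left(4 + B\right) 11 = 44 + 11 B$)
$g{\left(-34,-66 \right)} - 15 \cdot 12 \left(-11\right) = \left(44 + 11 \left(-66\right)\right) - 15 \cdot 12 \left(-11\right) = \left(44 - 726\right) - 180 \left(-11\right) = -682 - -1980 = -682 + 1980 = 1298$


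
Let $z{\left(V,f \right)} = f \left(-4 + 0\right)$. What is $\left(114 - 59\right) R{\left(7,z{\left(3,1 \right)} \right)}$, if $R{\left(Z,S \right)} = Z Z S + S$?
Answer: $-11000$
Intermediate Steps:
$z{\left(V,f \right)} = - 4 f$ ($z{\left(V,f \right)} = f \left(-4\right) = - 4 f$)
$R{\left(Z,S \right)} = S + S Z^{2}$ ($R{\left(Z,S \right)} = Z^{2} S + S = S Z^{2} + S = S + S Z^{2}$)
$\left(114 - 59\right) R{\left(7,z{\left(3,1 \right)} \right)} = \left(114 - 59\right) \left(-4\right) 1 \left(1 + 7^{2}\right) = 55 \left(- 4 \left(1 + 49\right)\right) = 55 \left(\left(-4\right) 50\right) = 55 \left(-200\right) = -11000$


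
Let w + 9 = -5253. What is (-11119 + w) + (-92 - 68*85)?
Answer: -22253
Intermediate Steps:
w = -5262 (w = -9 - 5253 = -5262)
(-11119 + w) + (-92 - 68*85) = (-11119 - 5262) + (-92 - 68*85) = -16381 + (-92 - 5780) = -16381 - 5872 = -22253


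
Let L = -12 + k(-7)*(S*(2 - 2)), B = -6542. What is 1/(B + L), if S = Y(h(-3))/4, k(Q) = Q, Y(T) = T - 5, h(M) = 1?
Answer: -1/6554 ≈ -0.00015258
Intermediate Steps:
Y(T) = -5 + T
S = -1 (S = (-5 + 1)/4 = -4*¼ = -1)
L = -12 (L = -12 - (-7)*(2 - 2) = -12 - (-7)*0 = -12 - 7*0 = -12 + 0 = -12)
1/(B + L) = 1/(-6542 - 12) = 1/(-6554) = -1/6554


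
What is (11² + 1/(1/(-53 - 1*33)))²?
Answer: 1225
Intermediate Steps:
(11² + 1/(1/(-53 - 1*33)))² = (121 + 1/(1/(-53 - 33)))² = (121 + 1/(1/(-86)))² = (121 + 1/(-1/86))² = (121 - 86)² = 35² = 1225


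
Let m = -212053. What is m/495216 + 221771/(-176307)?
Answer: -49070325269/29103349104 ≈ -1.6861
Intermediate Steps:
m/495216 + 221771/(-176307) = -212053/495216 + 221771/(-176307) = -212053*1/495216 + 221771*(-1/176307) = -212053/495216 - 221771/176307 = -49070325269/29103349104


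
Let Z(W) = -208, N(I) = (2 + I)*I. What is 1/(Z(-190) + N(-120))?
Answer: 1/13952 ≈ 7.1674e-5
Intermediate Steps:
N(I) = I*(2 + I)
1/(Z(-190) + N(-120)) = 1/(-208 - 120*(2 - 120)) = 1/(-208 - 120*(-118)) = 1/(-208 + 14160) = 1/13952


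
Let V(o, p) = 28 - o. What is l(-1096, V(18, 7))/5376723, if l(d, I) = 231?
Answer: 7/162931 ≈ 4.2963e-5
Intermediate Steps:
l(-1096, V(18, 7))/5376723 = 231/5376723 = 231*(1/5376723) = 7/162931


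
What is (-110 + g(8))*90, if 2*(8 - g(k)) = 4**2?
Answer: -9900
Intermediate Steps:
g(k) = 0 (g(k) = 8 - 1/2*4**2 = 8 - 1/2*16 = 8 - 8 = 0)
(-110 + g(8))*90 = (-110 + 0)*90 = -110*90 = -9900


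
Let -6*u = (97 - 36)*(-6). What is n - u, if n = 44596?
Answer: 44535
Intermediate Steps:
u = 61 (u = -(97 - 36)*(-6)/6 = -61*(-6)/6 = -⅙*(-366) = 61)
n - u = 44596 - 1*61 = 44596 - 61 = 44535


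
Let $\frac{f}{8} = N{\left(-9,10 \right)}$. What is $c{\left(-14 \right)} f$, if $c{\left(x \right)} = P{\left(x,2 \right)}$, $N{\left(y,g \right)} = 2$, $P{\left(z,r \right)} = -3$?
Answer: $-48$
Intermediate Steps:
$c{\left(x \right)} = -3$
$f = 16$ ($f = 8 \cdot 2 = 16$)
$c{\left(-14 \right)} f = \left(-3\right) 16 = -48$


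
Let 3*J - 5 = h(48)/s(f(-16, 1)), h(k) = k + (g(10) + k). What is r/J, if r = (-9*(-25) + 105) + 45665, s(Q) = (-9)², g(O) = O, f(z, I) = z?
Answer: 11176785/511 ≈ 21872.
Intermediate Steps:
s(Q) = 81
h(k) = 10 + 2*k (h(k) = k + (10 + k) = 10 + 2*k)
J = 511/243 (J = 5/3 + ((10 + 2*48)/81)/3 = 5/3 + ((10 + 96)*(1/81))/3 = 5/3 + (106*(1/81))/3 = 5/3 + (⅓)*(106/81) = 5/3 + 106/243 = 511/243 ≈ 2.1029)
r = 45995 (r = (225 + 105) + 45665 = 330 + 45665 = 45995)
r/J = 45995/(511/243) = 45995*(243/511) = 11176785/511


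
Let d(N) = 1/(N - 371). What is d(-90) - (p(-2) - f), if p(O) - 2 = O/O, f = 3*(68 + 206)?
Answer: 377558/461 ≈ 819.00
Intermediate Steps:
f = 822 (f = 3*274 = 822)
d(N) = 1/(-371 + N)
p(O) = 3 (p(O) = 2 + O/O = 2 + 1 = 3)
d(-90) - (p(-2) - f) = 1/(-371 - 90) - (3 - 1*822) = 1/(-461) - (3 - 822) = -1/461 - 1*(-819) = -1/461 + 819 = 377558/461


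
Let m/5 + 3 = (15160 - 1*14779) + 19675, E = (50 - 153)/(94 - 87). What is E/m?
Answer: -103/701855 ≈ -0.00014675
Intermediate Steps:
E = -103/7 ≈ -14.714
m = 100265 (m = -15 + 5*((15160 - 1*14779) + 19675) = -15 + 5*((15160 - 14779) + 19675) = -15 + 5*(381 + 19675) = -15 + 5*20056 = -15 + 100280 = 100265)
E/m = -103/7/100265 = -103/7*1/100265 = -103/701855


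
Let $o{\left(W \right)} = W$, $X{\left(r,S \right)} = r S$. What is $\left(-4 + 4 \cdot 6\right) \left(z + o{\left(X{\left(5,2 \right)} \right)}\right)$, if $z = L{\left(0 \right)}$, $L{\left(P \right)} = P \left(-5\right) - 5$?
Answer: $100$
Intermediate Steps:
$L{\left(P \right)} = -5 - 5 P$ ($L{\left(P \right)} = - 5 P - 5 = -5 - 5 P$)
$X{\left(r,S \right)} = S r$
$z = -5$ ($z = -5 - 0 = -5 + 0 = -5$)
$\left(-4 + 4 \cdot 6\right) \left(z + o{\left(X{\left(5,2 \right)} \right)}\right) = \left(-4 + 4 \cdot 6\right) \left(-5 + 2 \cdot 5\right) = \left(-4 + 24\right) \left(-5 + 10\right) = 20 \cdot 5 = 100$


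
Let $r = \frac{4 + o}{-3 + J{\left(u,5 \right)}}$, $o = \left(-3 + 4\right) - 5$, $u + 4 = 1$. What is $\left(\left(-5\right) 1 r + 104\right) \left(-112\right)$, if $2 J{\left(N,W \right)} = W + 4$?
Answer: $-11648$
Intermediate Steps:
$u = -3$ ($u = -4 + 1 = -3$)
$J{\left(N,W \right)} = 2 + \frac{W}{2}$ ($J{\left(N,W \right)} = \frac{W + 4}{2} = \frac{4 + W}{2} = 2 + \frac{W}{2}$)
$o = -4$ ($o = 1 - 5 = -4$)
$r = 0$ ($r = \frac{4 - 4}{-3 + \left(2 + \frac{1}{2} \cdot 5\right)} = \frac{0}{-3 + \left(2 + \frac{5}{2}\right)} = \frac{0}{-3 + \frac{9}{2}} = \frac{0}{\frac{3}{2}} = 0 \cdot \frac{2}{3} = 0$)
$\left(\left(-5\right) 1 r + 104\right) \left(-112\right) = \left(\left(-5\right) 1 \cdot 0 + 104\right) \left(-112\right) = \left(\left(-5\right) 0 + 104\right) \left(-112\right) = \left(0 + 104\right) \left(-112\right) = 104 \left(-112\right) = -11648$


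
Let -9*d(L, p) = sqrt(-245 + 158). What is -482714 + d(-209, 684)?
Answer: -482714 - I*sqrt(87)/9 ≈ -4.8271e+5 - 1.0364*I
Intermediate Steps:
d(L, p) = -I*sqrt(87)/9 (d(L, p) = -sqrt(-245 + 158)/9 = -I*sqrt(87)/9)
-482714 + d(-209, 684) = -482714 - I*sqrt(87)/9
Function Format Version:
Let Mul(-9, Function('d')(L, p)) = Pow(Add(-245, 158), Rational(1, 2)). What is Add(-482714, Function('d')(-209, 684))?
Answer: Add(-482714, Mul(Rational(-1, 9), I, Pow(87, Rational(1, 2)))) ≈ Add(-4.8271e+5, Mul(-1.0364, I))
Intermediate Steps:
Function('d')(L, p) = Mul(Rational(-1, 9), I, Pow(87, Rational(1, 2))) (Function('d')(L, p) = Mul(Rational(-1, 9), Pow(Add(-245, 158), Rational(1, 2))) = Mul(Rational(-1, 9), Pow(-87, Rational(1, 2))) = Mul(Rational(-1, 9), Mul(I, Pow(87, Rational(1, 2)))) = Mul(Rational(-1, 9), I, Pow(87, Rational(1, 2))))
Add(-482714, Function('d')(-209, 684)) = Add(-482714, Mul(Rational(-1, 9), I, Pow(87, Rational(1, 2))))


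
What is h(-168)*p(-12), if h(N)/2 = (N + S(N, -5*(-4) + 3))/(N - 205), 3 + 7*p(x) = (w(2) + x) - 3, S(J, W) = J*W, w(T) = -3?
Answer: -24192/373 ≈ -64.858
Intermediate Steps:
p(x) = -9/7 + x/7 (p(x) = -3/7 + ((-3 + x) - 3)/7 = -3/7 + (-6 + x)/7 = -3/7 + (-6/7 + x/7) = -9/7 + x/7)
h(N) = 48*N/(-205 + N) (h(N) = 2*((N + N*(-5*(-4) + 3))/(N - 205)) = 2*((N + N*(20 + 3))/(-205 + N)) = 2*((N + N*23)/(-205 + N)) = 2*((N + 23*N)/(-205 + N)) = 2*((24*N)/(-205 + N)) = 2*(24*N/(-205 + N)) = 48*N/(-205 + N))
h(-168)*p(-12) = (48*(-168)/(-205 - 168))*(-9/7 + (⅐)*(-12)) = (48*(-168)/(-373))*(-9/7 - 12/7) = (48*(-168)*(-1/373))*(-3) = (8064/373)*(-3) = -24192/373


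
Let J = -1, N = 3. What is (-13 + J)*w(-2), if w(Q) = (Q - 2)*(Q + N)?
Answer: 56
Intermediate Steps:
w(Q) = (-2 + Q)*(3 + Q) (w(Q) = (Q - 2)*(Q + 3) = (-2 + Q)*(3 + Q))
(-13 + J)*w(-2) = (-13 - 1)*(-6 - 2 + (-2)**2) = -14*(-6 - 2 + 4) = -14*(-4) = 56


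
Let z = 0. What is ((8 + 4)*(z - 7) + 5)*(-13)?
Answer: 1027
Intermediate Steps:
((8 + 4)*(z - 7) + 5)*(-13) = ((8 + 4)*(0 - 7) + 5)*(-13) = (12*(-7) + 5)*(-13) = (-84 + 5)*(-13) = -79*(-13) = 1027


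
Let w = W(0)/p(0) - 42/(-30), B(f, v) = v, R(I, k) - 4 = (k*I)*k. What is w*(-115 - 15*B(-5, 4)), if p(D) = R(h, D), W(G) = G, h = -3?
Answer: -245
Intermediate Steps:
R(I, k) = 4 + I*k² (R(I, k) = 4 + (k*I)*k = 4 + (I*k)*k = 4 + I*k²)
p(D) = 4 - 3*D²
w = 7/5 (w = 0/(4 - 3*0²) - 42/(-30) = 0/(4 - 3*0) - 42*(-1/30) = 0/(4 + 0) + 7/5 = 0/4 + 7/5 = 0*(¼) + 7/5 = 0 + 7/5 = 7/5 ≈ 1.4000)
w*(-115 - 15*B(-5, 4)) = 7*(-115 - 15*4)/5 = 7*(-115 - 60)/5 = (7/5)*(-175) = -245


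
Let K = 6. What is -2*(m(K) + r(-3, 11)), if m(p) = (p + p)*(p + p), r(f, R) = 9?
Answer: -306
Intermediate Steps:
m(p) = 4*p² (m(p) = (2*p)*(2*p) = 4*p²)
-2*(m(K) + r(-3, 11)) = -2*(4*6² + 9) = -2*(4*36 + 9) = -2*(144 + 9) = -2*153 = -306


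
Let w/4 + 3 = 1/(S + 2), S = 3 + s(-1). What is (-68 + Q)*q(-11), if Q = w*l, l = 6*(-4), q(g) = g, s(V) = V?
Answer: -2156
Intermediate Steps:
S = 2 (S = 3 - 1 = 2)
w = -11 (w = -12 + 4/(2 + 2) = -12 + 4/4 = -12 + 4*(1/4) = -12 + 1 = -11)
l = -24
Q = 264 (Q = -11*(-24) = 264)
(-68 + Q)*q(-11) = (-68 + 264)*(-11) = 196*(-11) = -2156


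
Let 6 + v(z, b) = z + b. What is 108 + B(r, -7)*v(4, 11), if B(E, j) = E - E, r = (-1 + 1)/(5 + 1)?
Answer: 108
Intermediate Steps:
r = 0 (r = 0/6 = 0*(⅙) = 0)
B(E, j) = 0
v(z, b) = -6 + b + z (v(z, b) = -6 + (z + b) = -6 + (b + z) = -6 + b + z)
108 + B(r, -7)*v(4, 11) = 108 + 0*(-6 + 11 + 4) = 108 + 0*9 = 108 + 0 = 108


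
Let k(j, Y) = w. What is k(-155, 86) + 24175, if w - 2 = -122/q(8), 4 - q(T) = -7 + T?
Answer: 72409/3 ≈ 24136.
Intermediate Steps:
q(T) = 11 - T (q(T) = 4 - (-7 + T) = 4 + (7 - T) = 11 - T)
w = -116/3 (w = 2 - 122/(11 - 1*8) = 2 - 122/(11 - 8) = 2 - 122/3 = -116/3 ≈ -38.667)
k(j, Y) = -116/3
k(-155, 86) + 24175 = -116/3 + 24175 = 72409/3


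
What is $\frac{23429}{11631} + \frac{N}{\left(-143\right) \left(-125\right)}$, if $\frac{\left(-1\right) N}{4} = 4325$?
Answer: $\frac{8703083}{8316165} \approx 1.0465$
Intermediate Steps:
$N = -17300$ ($N = \left(-4\right) 4325 = -17300$)
$\frac{23429}{11631} + \frac{N}{\left(-143\right) \left(-125\right)} = \frac{23429}{11631} - \frac{17300}{\left(-143\right) \left(-125\right)} = 23429 \cdot \frac{1}{11631} - \frac{17300}{17875} = \frac{23429}{11631} - \frac{692}{715} = \frac{8703083}{8316165}$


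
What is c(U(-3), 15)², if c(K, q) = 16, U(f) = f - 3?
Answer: 256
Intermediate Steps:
U(f) = -3 + f
c(U(-3), 15)² = 16² = 256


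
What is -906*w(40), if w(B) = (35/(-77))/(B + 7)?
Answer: 4530/517 ≈ 8.7621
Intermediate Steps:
w(B) = -5/(11*(7 + B)) (w(B) = (35*(-1/77))/(7 + B) = -5/(11*(7 + B)))
-906*w(40) = -(-4530)/(77 + 11*40) = -(-4530)/(77 + 440) = -(-4530)/517 = -906*(-5/517) = 4530/517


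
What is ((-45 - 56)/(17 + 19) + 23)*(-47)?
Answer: -34169/36 ≈ -949.14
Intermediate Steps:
((-45 - 56)/(17 + 19) + 23)*(-47) = (-101/36 + 23)*(-47) = (727/36)*(-47) = -34169/36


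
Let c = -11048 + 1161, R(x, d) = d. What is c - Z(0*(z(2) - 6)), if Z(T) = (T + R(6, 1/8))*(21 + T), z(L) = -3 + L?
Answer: -79117/8 ≈ -9889.6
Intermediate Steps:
c = -9887
Z(T) = (21 + T)*(1/8 + T) (Z(T) = (T + 1/8)*(21 + T) = (1/8 + T)*(21 + T) = (21 + T)*(1/8 + T))
c - Z(0*(z(2) - 6)) = -9887 - (21/8 + (0*((-3 + 2) - 6))**2 + 169*(0*((-3 + 2) - 6))/8) = -9887 - (21/8 + (0*(-1 - 6))**2 + 169*(0*(-1 - 6))/8) = -9887 - (21/8 + (0*(-7))**2 + 169*(0*(-7))/8) = -9887 - (21/8 + 0**2 + (169/8)*0) = -9887 - (21/8 + 0 + 0) = -9887 - 1*21/8 = -9887 - 21/8 = -79117/8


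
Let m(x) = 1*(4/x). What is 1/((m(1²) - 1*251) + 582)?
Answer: 1/335 ≈ 0.0029851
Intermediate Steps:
m(x) = 4/x
1/((m(1²) - 1*251) + 582) = 1/((4/(1²) - 1*251) + 582) = 1/((4/1 - 251) + 582) = 1/((4*1 - 251) + 582) = 1/((4 - 251) + 582) = 1/(-247 + 582) = 1/335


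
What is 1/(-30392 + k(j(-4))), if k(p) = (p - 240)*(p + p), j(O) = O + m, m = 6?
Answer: -1/31344 ≈ -3.1904e-5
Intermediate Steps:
j(O) = 6 + O (j(O) = O + 6 = 6 + O)
k(p) = 2*p*(-240 + p) (k(p) = (-240 + p)*(2*p) = 2*p*(-240 + p))
1/(-30392 + k(j(-4))) = 1/(-30392 + 2*(6 - 4)*(-240 + (6 - 4))) = 1/(-30392 + 2*2*(-240 + 2)) = 1/(-30392 + 2*2*(-238)) = 1/(-30392 - 952) = 1/(-31344) = -1/31344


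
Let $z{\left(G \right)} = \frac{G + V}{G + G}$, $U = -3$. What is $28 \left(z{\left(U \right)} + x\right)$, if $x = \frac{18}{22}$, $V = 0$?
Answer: $\frac{406}{11} \approx 36.909$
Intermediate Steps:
$x = \frac{9}{11}$ ($x = 18 \cdot \frac{1}{22} = \frac{9}{11} \approx 0.81818$)
$z{\left(G \right)} = \frac{1}{2}$ ($z{\left(G \right)} = \frac{G + 0}{G + G} = \frac{G}{2 G} = G \frac{1}{2 G} = \frac{1}{2}$)
$28 \left(z{\left(U \right)} + x\right) = 28 \left(\frac{1}{2} + \frac{9}{11}\right) = 28 \cdot \frac{29}{22} = \frac{406}{11}$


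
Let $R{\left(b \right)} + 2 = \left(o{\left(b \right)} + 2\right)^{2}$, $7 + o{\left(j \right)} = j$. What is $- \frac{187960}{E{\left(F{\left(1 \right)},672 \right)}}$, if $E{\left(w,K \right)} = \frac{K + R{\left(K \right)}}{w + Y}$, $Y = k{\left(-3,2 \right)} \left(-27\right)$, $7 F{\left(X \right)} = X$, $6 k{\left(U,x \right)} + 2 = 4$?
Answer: $\frac{11653520}{3118913} \approx 3.7364$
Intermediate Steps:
$o{\left(j \right)} = -7 + j$
$k{\left(U,x \right)} = \frac{1}{3}$ ($k{\left(U,x \right)} = - \frac{1}{3} + \frac{1}{6} \cdot 4 = - \frac{1}{3} + \frac{2}{3} = \frac{1}{3}$)
$R{\left(b \right)} = -2 + \left(-5 + b\right)^{2}$ ($R{\left(b \right)} = -2 + \left(\left(-7 + b\right) + 2\right)^{2} = -2 + \left(-5 + b\right)^{2}$)
$F{\left(X \right)} = \frac{X}{7}$
$Y = -9$ ($Y = \frac{1}{3} \left(-27\right) = -9$)
$E{\left(w,K \right)} = \frac{-2 + K + \left(-5 + K\right)^{2}}{-9 + w}$ ($E{\left(w,K \right)} = \frac{K + \left(-2 + \left(-5 + K\right)^{2}\right)}{w - 9} = \frac{-2 + K + \left(-5 + K\right)^{2}}{-9 + w}$)
$- \frac{187960}{E{\left(F{\left(1 \right)},672 \right)}} = - \frac{187960}{\frac{1}{-9 + \frac{1}{7} \cdot 1} \left(-2 + 672 + \left(-5 + 672\right)^{2}\right)} = - \frac{187960}{\frac{1}{-9 + \frac{1}{7}} \left(-2 + 672 + 667^{2}\right)} = - \frac{187960}{\frac{1}{- \frac{62}{7}} \left(-2 + 672 + 444889\right)} = - \frac{187960}{\left(- \frac{7}{62}\right) 445559} = - \frac{187960}{- \frac{3118913}{62}} = \left(-187960\right) \left(- \frac{62}{3118913}\right) = \frac{11653520}{3118913}$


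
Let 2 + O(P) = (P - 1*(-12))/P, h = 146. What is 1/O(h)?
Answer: -73/67 ≈ -1.0896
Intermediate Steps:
O(P) = -2 + (12 + P)/P (O(P) = -2 + (P - 1*(-12))/P = -2 + (P + 12)/P = -2 + (12 + P)/P)
1/O(h) = 1/((12 - 1*146)/146) = 1/((12 - 146)/146) = 1/((1/146)*(-134)) = 1/(-67/73) = -73/67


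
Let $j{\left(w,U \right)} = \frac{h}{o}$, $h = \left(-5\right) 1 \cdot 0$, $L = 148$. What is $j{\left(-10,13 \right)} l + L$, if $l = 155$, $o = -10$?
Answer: $148$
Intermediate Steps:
$h = 0$ ($h = \left(-5\right) 0 = 0$)
$j{\left(w,U \right)} = 0$ ($j{\left(w,U \right)} = \frac{0}{-10} = 0 \left(- \frac{1}{10}\right) = 0$)
$j{\left(-10,13 \right)} l + L = 0 \cdot 155 + 148 = 0 + 148 = 148$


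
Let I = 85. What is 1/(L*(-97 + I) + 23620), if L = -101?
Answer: 1/24832 ≈ 4.0271e-5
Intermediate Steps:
1/(L*(-97 + I) + 23620) = 1/(-101*(-97 + 85) + 23620) = 1/(-101*(-12) + 23620) = 1/(1212 + 23620) = 1/24832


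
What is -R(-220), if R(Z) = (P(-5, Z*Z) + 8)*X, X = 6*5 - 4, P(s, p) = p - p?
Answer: -208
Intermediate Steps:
P(s, p) = 0
X = 26 (X = 30 - 4 = 26)
R(Z) = 208 (R(Z) = (0 + 8)*26 = 8*26 = 208)
-R(-220) = -1*208 = -208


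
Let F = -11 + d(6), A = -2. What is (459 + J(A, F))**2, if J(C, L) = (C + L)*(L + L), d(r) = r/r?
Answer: 488601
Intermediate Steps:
d(r) = 1
F = -10 (F = -11 + 1 = -10)
J(C, L) = 2*L*(C + L) (J(C, L) = (C + L)*(2*L) = 2*L*(C + L))
(459 + J(A, F))**2 = (459 + 2*(-10)*(-2 - 10))**2 = (459 + 2*(-10)*(-12))**2 = (459 + 240)**2 = 699**2 = 488601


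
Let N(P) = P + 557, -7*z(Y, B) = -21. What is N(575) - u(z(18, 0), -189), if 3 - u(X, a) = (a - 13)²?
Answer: 41933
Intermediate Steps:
z(Y, B) = 3 (z(Y, B) = -⅐*(-21) = 3)
u(X, a) = 3 - (-13 + a)² (u(X, a) = 3 - (a - 13)² = 3 - (-13 + a)²)
N(P) = 557 + P
N(575) - u(z(18, 0), -189) = (557 + 575) - (3 - (-13 - 189)²) = 1132 - (3 - 1*(-202)²) = 1132 - (3 - 1*40804) = 1132 - (3 - 40804) = 1132 - 1*(-40801) = 1132 + 40801 = 41933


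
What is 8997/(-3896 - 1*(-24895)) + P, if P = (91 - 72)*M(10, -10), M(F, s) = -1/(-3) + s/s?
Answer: 1622915/62997 ≈ 25.762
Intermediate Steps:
M(F, s) = 4/3 (M(F, s) = -1*(-1/3) + 1 = 1/3 + 1 = 4/3)
P = 76/3 (P = (91 - 72)*(4/3) = 19*(4/3) = 76/3 ≈ 25.333)
8997/(-3896 - 1*(-24895)) + P = 8997/(-3896 - 1*(-24895)) + 76/3 = 8997/(-3896 + 24895) + 76/3 = 8997/20999 + 76/3 = 1622915/62997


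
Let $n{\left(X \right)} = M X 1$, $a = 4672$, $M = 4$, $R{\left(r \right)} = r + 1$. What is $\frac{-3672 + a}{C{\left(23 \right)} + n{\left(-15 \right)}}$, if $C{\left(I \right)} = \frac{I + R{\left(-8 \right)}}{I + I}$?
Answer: $- \frac{5750}{343} \approx -16.764$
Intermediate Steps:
$R{\left(r \right)} = 1 + r$
$C{\left(I \right)} = \frac{-7 + I}{2 I}$ ($C{\left(I \right)} = \frac{I + \left(1 - 8\right)}{I + I} = \frac{I - 7}{2 I} = \left(-7 + I\right) \frac{1}{2 I} = \frac{-7 + I}{2 I}$)
$n{\left(X \right)} = 4 X$ ($n{\left(X \right)} = 4 X 1 = 4 X$)
$\frac{-3672 + a}{C{\left(23 \right)} + n{\left(-15 \right)}} = \frac{-3672 + 4672}{\frac{-7 + 23}{2 \cdot 23} + 4 \left(-15\right)} = \frac{1000}{\frac{1}{2} \cdot \frac{1}{23} \cdot 16 - 60} = \frac{1000}{\frac{8}{23} - 60} = \frac{1000}{- \frac{1372}{23}} = 1000 \left(- \frac{23}{1372}\right) = - \frac{5750}{343}$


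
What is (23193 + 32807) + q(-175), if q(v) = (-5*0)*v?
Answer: 56000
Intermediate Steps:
q(v) = 0 (q(v) = 0*v = 0)
(23193 + 32807) + q(-175) = (23193 + 32807) + 0 = 56000 + 0 = 56000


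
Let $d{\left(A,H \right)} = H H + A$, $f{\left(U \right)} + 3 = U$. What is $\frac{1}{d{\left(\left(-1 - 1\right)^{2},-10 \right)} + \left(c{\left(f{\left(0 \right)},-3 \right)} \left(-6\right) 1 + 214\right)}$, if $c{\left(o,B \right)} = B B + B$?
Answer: $\frac{1}{282} \approx 0.0035461$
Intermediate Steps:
$f{\left(U \right)} = -3 + U$
$c{\left(o,B \right)} = B + B^{2}$ ($c{\left(o,B \right)} = B^{2} + B = B + B^{2}$)
$d{\left(A,H \right)} = A + H^{2}$ ($d{\left(A,H \right)} = H^{2} + A = A + H^{2}$)
$\frac{1}{d{\left(\left(-1 - 1\right)^{2},-10 \right)} + \left(c{\left(f{\left(0 \right)},-3 \right)} \left(-6\right) 1 + 214\right)} = \frac{1}{\left(\left(-1 - 1\right)^{2} + \left(-10\right)^{2}\right) + \left(- 3 \left(1 - 3\right) \left(-6\right) 1 + 214\right)} = \frac{1}{\left(\left(-2\right)^{2} + 100\right) + \left(\left(-3\right) \left(-2\right) \left(-6\right) 1 + 214\right)} = \frac{1}{\left(4 + 100\right) + \left(6 \left(-6\right) 1 + 214\right)} = \frac{1}{104 + \left(\left(-36\right) 1 + 214\right)} = \frac{1}{104 + \left(-36 + 214\right)} = \frac{1}{104 + 178} = \frac{1}{282}$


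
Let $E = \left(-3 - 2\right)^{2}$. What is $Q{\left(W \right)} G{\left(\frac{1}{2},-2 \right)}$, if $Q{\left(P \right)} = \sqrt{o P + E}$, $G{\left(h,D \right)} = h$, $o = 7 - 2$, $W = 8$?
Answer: $\frac{\sqrt{65}}{2} \approx 4.0311$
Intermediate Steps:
$o = 5$ ($o = 7 - 2 = 5$)
$E = 25$ ($E = \left(-5\right)^{2} = 25$)
$Q{\left(P \right)} = \sqrt{25 + 5 P}$ ($Q{\left(P \right)} = \sqrt{5 P + 25} = \sqrt{25 + 5 P}$)
$Q{\left(W \right)} G{\left(\frac{1}{2},-2 \right)} = \frac{\sqrt{25 + 5 \cdot 8}}{2} = \sqrt{25 + 40} \cdot \frac{1}{2} = \sqrt{65} \cdot \frac{1}{2} = \frac{\sqrt{65}}{2}$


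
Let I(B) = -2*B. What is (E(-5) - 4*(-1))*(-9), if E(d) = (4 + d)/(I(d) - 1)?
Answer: -35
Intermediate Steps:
E(d) = (4 + d)/(-1 - 2*d) (E(d) = (4 + d)/(-2*d - 1) = (4 + d)/(-1 - 2*d))
(E(-5) - 4*(-1))*(-9) = ((-4 - 1*(-5))/(1 + 2*(-5)) - 4*(-1))*(-9) = ((-4 + 5)/(1 - 10) + 4)*(-9) = (1/(-9) + 4)*(-9) = (-⅑*1 + 4)*(-9) = (-⅑ + 4)*(-9) = (35/9)*(-9) = -35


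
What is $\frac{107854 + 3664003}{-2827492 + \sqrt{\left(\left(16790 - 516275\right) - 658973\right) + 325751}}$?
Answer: $- \frac{10664895492644}{7994711842771} - \frac{11315571 i \sqrt{92523}}{7994711842771} \approx -1.334 - 0.00043053 i$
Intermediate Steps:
$\frac{107854 + 3664003}{-2827492 + \sqrt{\left(\left(16790 - 516275\right) - 658973\right) + 325751}} = \frac{3771857}{-2827492 + \sqrt{\left(-499485 - 658973\right) + 325751}} = \frac{3771857}{-2827492 + \sqrt{-1158458 + 325751}} = \frac{3771857}{-2827492 + \sqrt{-832707}} = \frac{3771857}{-2827492 + 3 i \sqrt{92523}}$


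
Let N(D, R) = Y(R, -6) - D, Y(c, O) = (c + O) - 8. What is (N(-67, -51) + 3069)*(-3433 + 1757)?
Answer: -5146996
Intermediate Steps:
Y(c, O) = -8 + O + c (Y(c, O) = (O + c) - 8 = -8 + O + c)
N(D, R) = -14 + R - D (N(D, R) = (-8 - 6 + R) - D = (-14 + R) - D = -14 + R - D)
(N(-67, -51) + 3069)*(-3433 + 1757) = ((-14 - 51 - 1*(-67)) + 3069)*(-3433 + 1757) = ((-14 - 51 + 67) + 3069)*(-1676) = (2 + 3069)*(-1676) = 3071*(-1676) = -5146996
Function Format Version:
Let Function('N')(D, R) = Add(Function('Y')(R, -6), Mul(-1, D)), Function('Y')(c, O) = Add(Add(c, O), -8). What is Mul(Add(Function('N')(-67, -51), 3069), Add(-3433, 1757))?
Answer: -5146996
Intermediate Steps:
Function('Y')(c, O) = Add(-8, O, c) (Function('Y')(c, O) = Add(Add(O, c), -8) = Add(-8, O, c))
Function('N')(D, R) = Add(-14, R, Mul(-1, D)) (Function('N')(D, R) = Add(Add(-8, -6, R), Mul(-1, D)) = Add(Add(-14, R), Mul(-1, D)) = Add(-14, R, Mul(-1, D)))
Mul(Add(Function('N')(-67, -51), 3069), Add(-3433, 1757)) = Mul(Add(Add(-14, -51, Mul(-1, -67)), 3069), Add(-3433, 1757)) = Mul(Add(Add(-14, -51, 67), 3069), -1676) = Mul(Add(2, 3069), -1676) = Mul(3071, -1676) = -5146996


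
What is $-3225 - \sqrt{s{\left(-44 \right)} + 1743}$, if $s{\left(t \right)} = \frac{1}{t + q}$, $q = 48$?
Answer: $-3225 - \frac{\sqrt{6973}}{2} \approx -3266.8$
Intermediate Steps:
$s{\left(t \right)} = \frac{1}{48 + t}$ ($s{\left(t \right)} = \frac{1}{t + 48} = \frac{1}{48 + t}$)
$-3225 - \sqrt{s{\left(-44 \right)} + 1743} = -3225 - \sqrt{\frac{1}{48 - 44} + 1743} = -3225 - \sqrt{\frac{1}{4} + 1743} = -3225 - \sqrt{\frac{6973}{4}} = -3225 - \frac{\sqrt{6973}}{2}$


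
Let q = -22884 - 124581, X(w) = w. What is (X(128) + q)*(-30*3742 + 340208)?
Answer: -33585174476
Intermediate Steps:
q = -147465
(X(128) + q)*(-30*3742 + 340208) = (128 - 147465)*(-30*3742 + 340208) = -147337*(-112260 + 340208) = -147337*227948 = -33585174476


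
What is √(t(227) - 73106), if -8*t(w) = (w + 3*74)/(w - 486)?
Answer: I*√78464144794/1036 ≈ 270.38*I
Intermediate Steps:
t(w) = -(222 + w)/(8*(-486 + w)) (t(w) = -(w + 3*74)/(8*(w - 486)) = -(w + 222)/(8*(-486 + w)) = -(222 + w)/(8*(-486 + w)))
√(t(227) - 73106) = √((-222 - 1*227)/(8*(-486 + 227)) - 73106) = √((⅛)*(-222 - 227)/(-259) - 73106) = √((⅛)*(-1/259)*(-449) - 73106) = √(449/2072 - 73106) = √(-151475183/2072) = I*√78464144794/1036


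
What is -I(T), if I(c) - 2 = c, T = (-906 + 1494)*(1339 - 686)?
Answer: -383966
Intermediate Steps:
T = 383964 (T = 588*653 = 383964)
I(c) = 2 + c
-I(T) = -(2 + 383964) = -1*383966 = -383966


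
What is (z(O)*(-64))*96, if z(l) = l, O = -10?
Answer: 61440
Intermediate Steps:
(z(O)*(-64))*96 = -10*(-64)*96 = 640*96 = 61440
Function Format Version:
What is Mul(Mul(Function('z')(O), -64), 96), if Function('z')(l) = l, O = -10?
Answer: 61440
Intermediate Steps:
Mul(Mul(Function('z')(O), -64), 96) = Mul(Mul(-10, -64), 96) = Mul(640, 96) = 61440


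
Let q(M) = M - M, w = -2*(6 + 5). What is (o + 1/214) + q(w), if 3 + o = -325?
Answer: -70191/214 ≈ -328.00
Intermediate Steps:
o = -328 (o = -3 - 325 = -328)
w = -22 (w = -2*11 = -22)
q(M) = 0
(o + 1/214) + q(w) = (-328 + 1/214) + 0 = -70191/214 + 0 = -70191/214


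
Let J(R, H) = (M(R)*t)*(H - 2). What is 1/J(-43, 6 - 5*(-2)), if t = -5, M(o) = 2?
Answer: -1/140 ≈ -0.0071429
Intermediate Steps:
J(R, H) = 20 - 10*H (J(R, H) = (2*(-5))*(H - 2) = -10*(-2 + H) = 20 - 10*H)
1/J(-43, 6 - 5*(-2)) = 1/(20 - 10*(6 - 5*(-2))) = 1/(20 - 10*(6 + 10)) = 1/(20 - 10*16) = 1/(20 - 160) = 1/(-140) = -1/140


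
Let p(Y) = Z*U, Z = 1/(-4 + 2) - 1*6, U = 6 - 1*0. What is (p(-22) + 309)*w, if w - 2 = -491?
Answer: -132030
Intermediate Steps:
w = -489 (w = 2 - 491 = -489)
U = 6 (U = 6 + 0 = 6)
Z = -13/2 (Z = 1/(-2) - 6 = -½ - 6 = -13/2 ≈ -6.5000)
p(Y) = -39 (p(Y) = -13/2*6 = -39)
(p(-22) + 309)*w = (-39 + 309)*(-489) = 270*(-489) = -132030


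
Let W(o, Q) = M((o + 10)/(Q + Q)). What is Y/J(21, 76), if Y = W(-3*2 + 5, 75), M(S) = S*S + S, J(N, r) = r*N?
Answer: 53/1330000 ≈ 3.9850e-5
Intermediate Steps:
J(N, r) = N*r
M(S) = S + S² (M(S) = S² + S = S + S²)
W(o, Q) = (1 + (10 + o)/(2*Q))*(10 + o)/(2*Q) (W(o, Q) = ((o + 10)/(Q + Q))*(1 + (o + 10)/(Q + Q)) = ((10 + o)/((2*Q)))*(1 + (10 + o)/((2*Q))) = ((10 + o)*(1/(2*Q)))*(1 + (10 + o)*(1/(2*Q))) = ((10 + o)/(2*Q))*(1 + (10 + o)/(2*Q)) = (1 + (10 + o)/(2*Q))*(10 + o)/(2*Q))
Y = 159/2500 (Y = (¼)*(10 + (-3*2 + 5))*(10 + (-3*2 + 5) + 2*75)/75² = (¼)*(1/5625)*(10 + (-6 + 5))*(10 + (-6 + 5) + 150) = (¼)*(1/5625)*(10 - 1)*(10 - 1 + 150) = (¼)*(1/5625)*9*159 = 159/2500 ≈ 0.063600)
Y/J(21, 76) = 159/(2500*((21*76))) = (159/2500)/1596 = (159/2500)*(1/1596) = 53/1330000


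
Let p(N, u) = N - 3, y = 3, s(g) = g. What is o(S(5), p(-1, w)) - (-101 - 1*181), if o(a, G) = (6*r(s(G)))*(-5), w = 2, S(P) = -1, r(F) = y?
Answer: 192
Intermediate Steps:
r(F) = 3
p(N, u) = -3 + N
o(a, G) = -90 (o(a, G) = (6*3)*(-5) = 18*(-5) = -90)
o(S(5), p(-1, w)) - (-101 - 1*181) = -90 - (-101 - 1*181) = -90 - (-101 - 181) = -90 - 1*(-282) = -90 + 282 = 192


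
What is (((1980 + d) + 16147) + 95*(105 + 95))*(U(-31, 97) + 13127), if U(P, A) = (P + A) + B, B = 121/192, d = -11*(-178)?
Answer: 99009223045/192 ≈ 5.1567e+8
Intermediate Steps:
d = 1958
B = 121/192 (B = 121*(1/192) = 121/192 ≈ 0.63021)
U(P, A) = 121/192 + A + P (U(P, A) = (P + A) + 121/192 = (A + P) + 121/192 = 121/192 + A + P)
(((1980 + d) + 16147) + 95*(105 + 95))*(U(-31, 97) + 13127) = (((1980 + 1958) + 16147) + 95*(105 + 95))*((121/192 + 97 - 31) + 13127) = ((3938 + 16147) + 95*200)*(12793/192 + 13127) = (20085 + 19000)*(2533177/192) = 39085*(2533177/192) = 99009223045/192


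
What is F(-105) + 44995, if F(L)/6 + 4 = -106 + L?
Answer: 43705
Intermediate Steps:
F(L) = -660 + 6*L (F(L) = -24 + 6*(-106 + L) = -24 + (-636 + 6*L) = -660 + 6*L)
F(-105) + 44995 = (-660 + 6*(-105)) + 44995 = (-660 - 630) + 44995 = -1290 + 44995 = 43705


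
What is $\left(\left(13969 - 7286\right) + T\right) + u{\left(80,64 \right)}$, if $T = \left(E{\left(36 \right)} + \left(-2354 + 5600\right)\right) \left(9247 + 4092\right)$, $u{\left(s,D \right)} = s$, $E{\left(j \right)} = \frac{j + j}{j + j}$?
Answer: $43318496$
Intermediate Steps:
$E{\left(j \right)} = 1$ ($E{\left(j \right)} = \frac{2 j}{2 j} = 2 j \frac{1}{2 j} = 1$)
$T = 43311733$ ($T = \left(1 + \left(-2354 + 5600\right)\right) \left(9247 + 4092\right) = \left(1 + 3246\right) 13339 = 3247 \cdot 13339 = 43311733$)
$\left(\left(13969 - 7286\right) + T\right) + u{\left(80,64 \right)} = \left(\left(13969 - 7286\right) + 43311733\right) + 80 = \left(6683 + 43311733\right) + 80 = 43318416 + 80 = 43318496$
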